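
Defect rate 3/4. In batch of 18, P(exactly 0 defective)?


Binomial: P(X=0) = C(18,0)×p^0×(1-p)^18
= 1 × 1 × 1/68719476736 = 1/68719476736

P(X=0) = 1/68719476736 ≈ 0.00%


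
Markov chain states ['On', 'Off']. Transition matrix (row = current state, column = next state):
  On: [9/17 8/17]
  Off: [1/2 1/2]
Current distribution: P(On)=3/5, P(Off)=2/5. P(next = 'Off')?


P(next=Off) = Σᵢ P(now=i)×P(i→Off)
= 3/5×8/17 + 2/5×1/2
= 24/85 + 1/5 = 41/85

P = 41/85 ≈ 0.4824


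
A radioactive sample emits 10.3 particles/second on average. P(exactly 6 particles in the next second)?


Poisson(λ=10.3): P(X=6) = e^(-λ)×λ^k/k!
= e^(-10.3) × 10.3^6 / 6!
≈ 3.363309519e-05 × 1194052.29653 / 720 ≈ 0.055777

P(X=6) ≈ 0.055777 ≈ 5.58%


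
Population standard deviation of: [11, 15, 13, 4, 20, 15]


Mean = 78/6 = 13
  (11-13)²=4
  (15-13)²=4
  (13-13)²=0
  (4-13)²=81
  (20-13)²=49
  (15-13)²=4
Σ(x-μ)² = 142
σ² = 142/6 = 71/3

σ = √(71/3) ≈ 4.8648


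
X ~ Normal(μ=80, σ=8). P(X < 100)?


z = (100-80)/8 = 2.5
P(Z < 2.5) = 0.9938

P(X < 100) ≈ 0.9938


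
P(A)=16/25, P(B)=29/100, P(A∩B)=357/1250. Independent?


P(A)×P(B) = 116/625
P(A∩B) = 357/1250
Not equal → NOT independent

No, not independent


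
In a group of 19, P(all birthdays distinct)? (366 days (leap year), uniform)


P(all different) = Π(366-i)/366 for i=0..18
= (366/366)×(365/366)×...×(348/366)
= 0.621705

P ≈ 0.6217 ≈ 62.17%


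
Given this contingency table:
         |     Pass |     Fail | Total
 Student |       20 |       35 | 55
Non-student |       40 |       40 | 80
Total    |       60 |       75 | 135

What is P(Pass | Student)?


P(Pass | Student) = 20/(20+35) = 20/55 = 4/11

P(Pass|Student) = 4/11 ≈ 36.36%


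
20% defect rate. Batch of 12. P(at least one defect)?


P(all good) = (4/5)^12 = 16777216/244140625
P(≥1 defect) = 227363409/244140625

P = 227363409/244140625 ≈ 93.13%


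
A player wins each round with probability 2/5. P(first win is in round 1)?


Geometric: P(X=1) = (1-p)^(k-1)×p = (3/5)^0×2/5 = 2/5

P(X=1) = 2/5 ≈ 40.00%


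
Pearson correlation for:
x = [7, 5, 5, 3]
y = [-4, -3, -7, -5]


n=4, Σx=20, Σy=-19, Σxy=-93, Σx²=108, Σy²=99
r = (4×(-93) - 20×(-19))/√((4×108 - 20²)(4×99 - (-19)²))
= 8/√(32×35) = 8/√1120 ≈ 8/33.4664 ≈ 0.2390

r ≈ 0.2390


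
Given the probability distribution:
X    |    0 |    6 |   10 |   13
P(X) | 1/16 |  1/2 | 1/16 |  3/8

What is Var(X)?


E[X] = 17/2
E[X²] = 701/8
Var(X) = E[X²] - (E[X])² = 701/8 - 289/4 = 123/8

Var(X) = 123/8 ≈ 15.3750


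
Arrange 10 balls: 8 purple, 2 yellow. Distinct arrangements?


10!/(8!×2!) = 45

45


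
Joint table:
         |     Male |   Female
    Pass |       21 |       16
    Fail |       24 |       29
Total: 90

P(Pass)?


P(Pass) = (21+16)/90 = 37/90

P(Pass) = 37/90 ≈ 41.11%


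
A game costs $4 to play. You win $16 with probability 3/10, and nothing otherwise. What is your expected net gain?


E[gain] = (16-4)×3/10 + (-4)×7/10
= 18/5 - 14/5 = 4/5

Expected net gain = $4/5 ≈ $0.80


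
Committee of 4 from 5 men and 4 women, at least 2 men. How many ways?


Count by #men:
  2M,2W: C(5,2)×C(4,2)=60
  3M,1W: C(5,3)×C(4,1)=40
  4M,0W: C(5,4)×C(4,0)=5
Total = 105

105


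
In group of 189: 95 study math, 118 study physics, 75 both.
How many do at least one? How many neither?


|A∪B| = 95+118-75 = 138
Neither = 189-138 = 51

At least one: 138; Neither: 51


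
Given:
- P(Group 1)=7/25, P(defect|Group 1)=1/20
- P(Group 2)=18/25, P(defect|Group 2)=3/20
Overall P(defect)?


P(B) = Σ P(B|Aᵢ)×P(Aᵢ)
  1/20×7/25 = 7/500
  3/20×18/25 = 27/250
Sum = 61/500

P(defect) = 61/500 ≈ 12.20%


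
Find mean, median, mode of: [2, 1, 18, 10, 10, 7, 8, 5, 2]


Sorted: [1, 2, 2, 5, 7, 8, 10, 10, 18]
Mean = 63/9 = 7
Median = 7
Freq: {2: 2, 1: 1, 18: 1, 10: 2, 7: 1, 8: 1, 5: 1}
Mode: [2, 10]

Mean=7, Median=7, Mode=[2, 10]


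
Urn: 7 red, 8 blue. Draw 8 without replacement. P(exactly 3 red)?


Hypergeometric: C(7,3)×C(8,5)/C(15,8)
= 35×56/6435 = 392/1287

P(X=3) = 392/1287 ≈ 30.46%


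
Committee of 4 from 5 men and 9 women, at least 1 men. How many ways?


Count by #men:
  1M,3W: C(5,1)×C(9,3)=420
  2M,2W: C(5,2)×C(9,2)=360
  3M,1W: C(5,3)×C(9,1)=90
  4M,0W: C(5,4)×C(9,0)=5
Total = 875

875


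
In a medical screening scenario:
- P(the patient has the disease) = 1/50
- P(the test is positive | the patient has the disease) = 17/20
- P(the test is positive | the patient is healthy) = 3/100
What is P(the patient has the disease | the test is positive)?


Using Bayes' theorem:
P(A|B) = P(B|A)·P(A) / P(B)

P(the test is positive) = 17/20 × 1/50 + 3/100 × 49/50
= 17/1000 + 147/5000 = 29/625

P(the patient has the disease|the test is positive) = (17/1000) / (29/625) = 85/232

P(the patient has the disease|the test is positive) = 85/232 ≈ 36.64%


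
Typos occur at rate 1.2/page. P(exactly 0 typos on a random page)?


Poisson(λ=1.2): P(X=0) = e^(-λ)×λ^k/k!
= e^(-1.2) × 1.2^0 / 0!
≈ 0.3011942119 × 1 / 1 ≈ 0.301194

P(X=0) ≈ 0.301194 ≈ 30.12%


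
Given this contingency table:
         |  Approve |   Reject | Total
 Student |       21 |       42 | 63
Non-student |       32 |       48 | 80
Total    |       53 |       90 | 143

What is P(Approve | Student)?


P(Approve | Student) = 21/(21+42) = 21/63 = 1/3

P(Approve|Student) = 1/3 ≈ 33.33%


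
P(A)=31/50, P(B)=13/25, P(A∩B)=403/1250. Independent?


P(A)×P(B) = 403/1250
P(A∩B) = 403/1250
Equal ✓ → Independent

Yes, independent


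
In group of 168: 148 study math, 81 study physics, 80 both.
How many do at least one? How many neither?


|A∪B| = 148+81-80 = 149
Neither = 168-149 = 19

At least one: 149; Neither: 19


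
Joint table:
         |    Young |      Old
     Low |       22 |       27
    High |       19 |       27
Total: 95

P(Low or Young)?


P(Low∨Young) = P(Low) + P(Young) - P(Low∧Young)
= (49 + 41 - 22)/95 = 68/95

P = 68/95 ≈ 71.58%


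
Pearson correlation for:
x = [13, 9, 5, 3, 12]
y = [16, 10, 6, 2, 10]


n=5, Σx=42, Σy=44, Σxy=454, Σx²=428, Σy²=496
r = (5×454 - 42×44)/√((5×428 - 42²)(5×496 - 44²))
= 422/√(376×544) = 422/√204544 ≈ 422/452.2654 ≈ 0.9331

r ≈ 0.9331


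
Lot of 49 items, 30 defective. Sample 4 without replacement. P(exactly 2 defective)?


Hypergeometric: C(30,2)×C(19,2)/C(49,4)
= 435×171/211876 = 74385/211876

P(X=2) = 74385/211876 ≈ 35.11%


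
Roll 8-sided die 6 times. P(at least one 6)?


P(no 6)^6 = (7/8)^6 = 117649/262144
P(≥1) = 1 - 117649/262144 = 144495/262144

P = 144495/262144 ≈ 55.12%


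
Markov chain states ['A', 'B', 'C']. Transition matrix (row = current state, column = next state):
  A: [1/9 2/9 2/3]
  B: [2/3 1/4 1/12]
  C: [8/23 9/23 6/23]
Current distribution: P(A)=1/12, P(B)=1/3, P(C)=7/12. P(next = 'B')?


P(next=B) = Σᵢ P(now=i)×P(i→B)
= 1/12×2/9 + 1/3×1/4 + 7/12×9/23
= 1/54 + 1/12 + 21/92 = 205/621

P = 205/621 ≈ 0.3301


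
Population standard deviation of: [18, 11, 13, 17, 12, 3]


Mean = 74/6 = 37/3
  (18-37/3)²=289/9
  (11-37/3)²=16/9
  (13-37/3)²=4/9
  (17-37/3)²=196/9
  (12-37/3)²=1/9
  (3-37/3)²=784/9
Σ(x-μ)² = 430/3
σ² = (430/3)/6 = 215/9

σ = √(215/9) ≈ 4.8876


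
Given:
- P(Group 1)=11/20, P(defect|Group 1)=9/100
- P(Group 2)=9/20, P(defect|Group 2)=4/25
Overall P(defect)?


P(B) = Σ P(B|Aᵢ)×P(Aᵢ)
  9/100×11/20 = 99/2000
  4/25×9/20 = 9/125
Sum = 243/2000

P(defect) = 243/2000 ≈ 12.15%


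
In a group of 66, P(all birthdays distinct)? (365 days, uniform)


P(all different) = Π(365-i)/365 for i=0..65
= (365/365)×(364/365)×...×(300/365)
= 0.001904

P ≈ 0.0019 ≈ 0.19%


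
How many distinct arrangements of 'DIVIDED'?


Letters: 7, freq: {'D': 3, 'I': 2, 'V': 1, 'E': 1}
7!/(3!×2!×1!×1!) = 5040/12 = 420

420


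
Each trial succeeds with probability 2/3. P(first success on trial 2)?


Geometric: P(X=2) = (1-p)^(k-1)×p = (1/3)^1×2/3 = 2/9

P(X=2) = 2/9 ≈ 22.22%


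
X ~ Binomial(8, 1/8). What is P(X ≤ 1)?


P(X ≤ 1) = Σ P(X=i) for i=0..1
P(X=0) = 5764801/16777216
P(X=1) = 823543/2097152
Sum = 12353145/16777216

P(X ≤ 1) = 12353145/16777216 ≈ 73.63%


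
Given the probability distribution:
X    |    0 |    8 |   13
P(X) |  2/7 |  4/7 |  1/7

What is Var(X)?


E[X] = 45/7
E[X²] = 425/7
Var(X) = E[X²] - (E[X])² = 425/7 - 2025/49 = 950/49

Var(X) = 950/49 ≈ 19.3878


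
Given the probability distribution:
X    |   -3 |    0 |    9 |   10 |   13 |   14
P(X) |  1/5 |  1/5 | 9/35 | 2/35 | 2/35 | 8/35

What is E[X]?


E[X] = Σ x·P(X=x)
= (-3)×(1/5) + (0)×(1/5) + (9)×(9/35) + (10)×(2/35) + (13)×(2/35) + (14)×(8/35)
= 218/35

E[X] = 218/35


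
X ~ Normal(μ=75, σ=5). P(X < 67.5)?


z = (67.5-75)/5 = -1.5
P(Z < -1.5) = 0.0668

P(X < 67.5) ≈ 0.0668


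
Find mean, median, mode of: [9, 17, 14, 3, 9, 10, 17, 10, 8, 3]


Sorted: [3, 3, 8, 9, 9, 10, 10, 14, 17, 17]
Mean = 100/10 = 10
Median = 19/2
Freq: {9: 2, 17: 2, 14: 1, 3: 2, 10: 2, 8: 1}
Mode: [3, 9, 10, 17]

Mean=10, Median=19/2, Mode=[3, 9, 10, 17]


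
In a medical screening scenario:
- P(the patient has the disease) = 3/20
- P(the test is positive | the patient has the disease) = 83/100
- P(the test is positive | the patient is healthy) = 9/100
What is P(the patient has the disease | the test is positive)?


Using Bayes' theorem:
P(A|B) = P(B|A)·P(A) / P(B)

P(the test is positive) = 83/100 × 3/20 + 9/100 × 17/20
= 249/2000 + 153/2000 = 201/1000

P(the patient has the disease|the test is positive) = (249/2000) / (201/1000) = 83/134

P(the patient has the disease|the test is positive) = 83/134 ≈ 61.94%


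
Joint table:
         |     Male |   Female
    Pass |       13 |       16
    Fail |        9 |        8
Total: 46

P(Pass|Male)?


P(Pass|Male) = 13/(13+9) = 13/22

P = 13/22 ≈ 59.09%


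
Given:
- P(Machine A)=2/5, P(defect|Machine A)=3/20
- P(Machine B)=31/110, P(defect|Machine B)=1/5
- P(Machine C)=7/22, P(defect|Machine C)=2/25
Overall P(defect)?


P(B) = Σ P(B|Aᵢ)×P(Aᵢ)
  3/20×2/5 = 3/50
  1/5×31/110 = 31/550
  2/25×7/22 = 7/275
Sum = 39/275

P(defect) = 39/275 ≈ 14.18%


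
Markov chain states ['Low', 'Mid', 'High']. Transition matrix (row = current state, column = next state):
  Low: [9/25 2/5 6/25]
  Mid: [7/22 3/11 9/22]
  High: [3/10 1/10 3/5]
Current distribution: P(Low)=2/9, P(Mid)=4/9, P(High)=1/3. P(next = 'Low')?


P(next=Low) = Σᵢ P(now=i)×P(i→Low)
= 2/9×9/25 + 4/9×7/22 + 1/3×3/10
= 2/25 + 14/99 + 1/10 = 1591/4950

P = 1591/4950 ≈ 0.3214


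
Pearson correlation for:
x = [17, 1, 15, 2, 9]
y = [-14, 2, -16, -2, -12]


n=5, Σx=44, Σy=-42, Σxy=-588, Σx²=600, Σy²=604
r = (5×(-588) - 44×(-42))/√((5×600 - 44²)(5×604 - (-42)²))
= -1092/√(1064×1256) = -1092/√1336384 ≈ -1092/1156.0208 ≈ -0.9446

r ≈ -0.9446


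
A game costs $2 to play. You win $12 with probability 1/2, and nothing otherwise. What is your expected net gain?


E[gain] = (12-2)×1/2 + (-2)×1/2
= 5 - 1 = 4

Expected net gain = $4 ≈ $4.00


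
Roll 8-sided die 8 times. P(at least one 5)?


P(no 5)^8 = (7/8)^8 = 5764801/16777216
P(≥1) = 1 - 5764801/16777216 = 11012415/16777216

P = 11012415/16777216 ≈ 65.64%


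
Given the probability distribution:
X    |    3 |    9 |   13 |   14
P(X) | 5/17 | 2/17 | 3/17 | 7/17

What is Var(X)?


E[X] = 10
E[X²] = 2086/17
Var(X) = E[X²] - (E[X])² = 2086/17 - 100 = 386/17

Var(X) = 386/17 ≈ 22.7059


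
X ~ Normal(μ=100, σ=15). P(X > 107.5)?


z = (107.5-100)/15 = 0.5
P(X > 107.5) = 1 - P(Z ≤ 0.5) = 1 - 0.6915 = 0.3085

P(X > 107.5) ≈ 0.3085


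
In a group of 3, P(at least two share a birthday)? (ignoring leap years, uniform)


P(all different) = Π(365-i)/365 for i=0..2
= 0.991796
P(match) = 1 - 0.991796 = 0.008204

P ≈ 0.0082 ≈ 0.82%


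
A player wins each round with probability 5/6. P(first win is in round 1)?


Geometric: P(X=1) = (1-p)^(k-1)×p = (1/6)^0×5/6 = 5/6

P(X=1) = 5/6 ≈ 83.33%


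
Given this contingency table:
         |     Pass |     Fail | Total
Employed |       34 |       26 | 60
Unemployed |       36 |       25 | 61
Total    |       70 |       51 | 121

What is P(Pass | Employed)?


P(Pass | Employed) = 34/(34+26) = 34/60 = 17/30

P(Pass|Employed) = 17/30 ≈ 56.67%


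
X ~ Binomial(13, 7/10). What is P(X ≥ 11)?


P(X ≥ 11) = Σ P(X=i) for i=11..13
P(X=11) = 694041686793/5000000000000
P(X=12) = 539810200839/10000000000000
P(X=13) = 96889010407/10000000000000
Sum = 1977326743/9765625000

P(X ≥ 11) = 1977326743/9765625000 ≈ 20.25%


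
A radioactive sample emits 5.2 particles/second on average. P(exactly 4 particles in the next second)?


Poisson(λ=5.2): P(X=4) = e^(-λ)×λ^k/k!
= e^(-5.2) × 5.2^4 / 4!
≈ 0.005516564421 × 731.1616 / 24 ≈ 0.168063

P(X=4) ≈ 0.168063 ≈ 16.81%


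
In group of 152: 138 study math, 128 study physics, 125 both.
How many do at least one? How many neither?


|A∪B| = 138+128-125 = 141
Neither = 152-141 = 11

At least one: 141; Neither: 11


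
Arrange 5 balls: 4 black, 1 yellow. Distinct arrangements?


5!/(4!×1!) = 5

5


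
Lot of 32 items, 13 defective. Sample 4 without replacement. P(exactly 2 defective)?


Hypergeometric: C(13,2)×C(19,2)/C(32,4)
= 78×171/35960 = 6669/17980

P(X=2) = 6669/17980 ≈ 37.09%


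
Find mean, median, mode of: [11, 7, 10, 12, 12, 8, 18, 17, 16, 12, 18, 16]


Sorted: [7, 8, 10, 11, 12, 12, 12, 16, 16, 17, 18, 18]
Mean = 157/12
Median = 12
Freq: {11: 1, 7: 1, 10: 1, 12: 3, 8: 1, 18: 2, 17: 1, 16: 2}
Mode: [12]

Mean=157/12, Median=12, Mode=12


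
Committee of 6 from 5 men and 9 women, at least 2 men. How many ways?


Count by #men:
  2M,4W: C(5,2)×C(9,4)=1260
  3M,3W: C(5,3)×C(9,3)=840
  4M,2W: C(5,4)×C(9,2)=180
  5M,1W: C(5,5)×C(9,1)=9
Total = 2289

2289


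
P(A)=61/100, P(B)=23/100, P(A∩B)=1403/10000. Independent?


P(A)×P(B) = 1403/10000
P(A∩B) = 1403/10000
Equal ✓ → Independent

Yes, independent


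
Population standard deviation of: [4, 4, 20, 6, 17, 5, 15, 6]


Mean = 77/8
  (4-77/8)²=2025/64
  (4-77/8)²=2025/64
  (20-77/8)²=6889/64
  (6-77/8)²=841/64
  (17-77/8)²=3481/64
  (5-77/8)²=1369/64
  (15-77/8)²=1849/64
  (6-77/8)²=841/64
Σ(x-μ)² = 2415/8
σ² = (2415/8)/8 = 2415/64

σ = √(2415/64) ≈ 6.1428


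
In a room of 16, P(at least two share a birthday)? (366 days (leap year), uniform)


P(all different) = Π(366-i)/366 for i=0..15
= 0.717059
P(match) = 1 - 0.717059 = 0.282941

P ≈ 0.2829 ≈ 28.29%


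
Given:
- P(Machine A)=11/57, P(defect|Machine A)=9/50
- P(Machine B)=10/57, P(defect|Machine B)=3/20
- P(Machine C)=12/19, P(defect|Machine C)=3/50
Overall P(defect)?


P(B) = Σ P(B|Aᵢ)×P(Aᵢ)
  9/50×11/57 = 33/950
  3/20×10/57 = 1/38
  3/50×12/19 = 18/475
Sum = 47/475

P(defect) = 47/475 ≈ 9.89%


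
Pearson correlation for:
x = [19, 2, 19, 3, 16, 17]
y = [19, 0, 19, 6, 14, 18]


n=6, Σx=76, Σy=76, Σxy=1270, Σx²=1280, Σy²=1278
r = (6×1270 - 76×76)/√((6×1280 - 76²)(6×1278 - 76²))
= 1844/√(1904×1892) = 1844/√3602368 ≈ 1844/1897.9905 ≈ 0.9716

r ≈ 0.9716


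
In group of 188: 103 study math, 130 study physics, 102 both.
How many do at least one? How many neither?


|A∪B| = 103+130-102 = 131
Neither = 188-131 = 57

At least one: 131; Neither: 57


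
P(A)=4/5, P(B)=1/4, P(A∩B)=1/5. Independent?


P(A)×P(B) = 1/5
P(A∩B) = 1/5
Equal ✓ → Independent

Yes, independent


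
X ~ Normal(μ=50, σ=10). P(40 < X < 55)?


z₁=(40-50)/10=-1.0, z₂=(55-50)/10=0.5
P = Φ(0.5) - Φ(-1.0) = 0.691462 - 0.158655 = 0.532807 ≈ 0.5328

P(40 < X < 55) ≈ 0.5328


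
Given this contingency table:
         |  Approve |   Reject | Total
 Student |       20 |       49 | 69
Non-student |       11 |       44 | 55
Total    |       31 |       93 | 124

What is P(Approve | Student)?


P(Approve | Student) = 20/(20+49) = 20/69

P(Approve|Student) = 20/69 ≈ 28.99%


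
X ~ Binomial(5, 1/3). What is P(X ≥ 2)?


P(X ≥ 2) = Σ P(X=i) for i=2..5
P(X=2) = 80/243
P(X=3) = 40/243
P(X=4) = 10/243
P(X=5) = 1/243
Sum = 131/243

P(X ≥ 2) = 131/243 ≈ 53.91%


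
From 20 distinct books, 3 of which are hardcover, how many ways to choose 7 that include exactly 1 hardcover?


Choose 1 of the 3 hardcovers and 6 of the other 17 books:
C(3,1)×C(17,6) = 3×12376 = 37128

37128


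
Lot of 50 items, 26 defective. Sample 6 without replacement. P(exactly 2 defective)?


Hypergeometric: C(26,2)×C(24,4)/C(50,6)
= 325×10626/15890700 = 143/658

P(X=2) = 143/658 ≈ 21.73%


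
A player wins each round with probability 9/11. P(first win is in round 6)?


Geometric: P(X=6) = (1-p)^(k-1)×p = (2/11)^5×9/11 = 288/1771561

P(X=6) = 288/1771561 ≈ 0.02%


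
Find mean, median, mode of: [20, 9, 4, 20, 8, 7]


Sorted: [4, 7, 8, 9, 20, 20]
Mean = 68/6 = 34/3
Median = 17/2
Freq: {20: 2, 9: 1, 4: 1, 8: 1, 7: 1}
Mode: [20]

Mean=34/3, Median=17/2, Mode=20


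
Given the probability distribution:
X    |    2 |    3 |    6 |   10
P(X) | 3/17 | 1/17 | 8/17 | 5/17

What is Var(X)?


E[X] = 107/17
E[X²] = 809/17
Var(X) = E[X²] - (E[X])² = 809/17 - 11449/289 = 2304/289

Var(X) = 2304/289 ≈ 7.9723


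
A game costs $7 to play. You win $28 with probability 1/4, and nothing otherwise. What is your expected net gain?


E[gain] = (28-7)×1/4 + (-7)×3/4
= 21/4 - 21/4 = 0

Expected net gain = $0 ≈ $0.00


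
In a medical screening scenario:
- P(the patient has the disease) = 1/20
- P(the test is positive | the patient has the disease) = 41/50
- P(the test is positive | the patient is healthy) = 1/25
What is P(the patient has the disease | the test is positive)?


Using Bayes' theorem:
P(A|B) = P(B|A)·P(A) / P(B)

P(the test is positive) = 41/50 × 1/20 + 1/25 × 19/20
= 41/1000 + 19/500 = 79/1000

P(the patient has the disease|the test is positive) = (41/1000) / (79/1000) = 41/79

P(the patient has the disease|the test is positive) = 41/79 ≈ 51.90%


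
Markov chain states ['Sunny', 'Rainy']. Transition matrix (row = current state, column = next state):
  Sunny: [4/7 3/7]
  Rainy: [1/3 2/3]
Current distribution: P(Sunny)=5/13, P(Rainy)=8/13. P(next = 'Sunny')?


P(next=Sunny) = Σᵢ P(now=i)×P(i→Sunny)
= 5/13×4/7 + 8/13×1/3
= 20/91 + 8/39 = 116/273

P = 116/273 ≈ 0.4249


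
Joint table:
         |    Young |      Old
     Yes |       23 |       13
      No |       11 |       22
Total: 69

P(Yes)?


P(Yes) = (23+13)/69 = 36/69 = 12/23

P(Yes) = 12/23 ≈ 52.17%


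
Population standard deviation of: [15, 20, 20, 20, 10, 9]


Mean = 94/6 = 47/3
  (15-47/3)²=4/9
  (20-47/3)²=169/9
  (20-47/3)²=169/9
  (20-47/3)²=169/9
  (10-47/3)²=289/9
  (9-47/3)²=400/9
Σ(x-μ)² = 400/3
σ² = (400/3)/6 = 200/9

σ = √(200/9) ≈ 4.7140


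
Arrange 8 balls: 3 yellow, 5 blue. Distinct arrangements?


8!/(3!×5!) = 56

56


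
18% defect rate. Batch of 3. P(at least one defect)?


P(all good) = (41/50)^3 = 68921/125000
P(≥1 defect) = 56079/125000

P = 56079/125000 ≈ 44.86%


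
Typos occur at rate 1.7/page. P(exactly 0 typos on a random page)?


Poisson(λ=1.7): P(X=0) = e^(-λ)×λ^k/k!
= e^(-1.7) × 1.7^0 / 0!
≈ 0.1826835241 × 1 / 1 ≈ 0.182684

P(X=0) ≈ 0.182684 ≈ 18.27%


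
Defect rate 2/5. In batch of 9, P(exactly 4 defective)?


Binomial: P(X=4) = C(9,4)×p^4×(1-p)^5
= 126 × 16/625 × 243/3125 = 489888/1953125

P(X=4) = 489888/1953125 ≈ 25.08%


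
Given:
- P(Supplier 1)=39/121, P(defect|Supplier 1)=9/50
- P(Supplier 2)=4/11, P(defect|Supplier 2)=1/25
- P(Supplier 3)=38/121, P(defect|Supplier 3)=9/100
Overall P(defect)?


P(B) = Σ P(B|Aᵢ)×P(Aᵢ)
  9/50×39/121 = 351/6050
  1/25×4/11 = 4/275
  9/100×38/121 = 171/6050
Sum = 61/605

P(defect) = 61/605 ≈ 10.08%


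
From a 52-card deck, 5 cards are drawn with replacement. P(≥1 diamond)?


P(not a diamond) = 39/52 = 3/4
P(none in 5 draws) = (3/4)^5 = 243/1024
P(≥1 diamond) = 1 - 243/1024 = 781/1024

P = 781/1024 ≈ 76.27%


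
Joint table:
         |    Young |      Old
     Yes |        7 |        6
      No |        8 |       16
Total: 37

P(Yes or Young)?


P(Yes∨Young) = P(Yes) + P(Young) - P(Yes∧Young)
= (13 + 15 - 7)/37 = 21/37

P = 21/37 ≈ 56.76%


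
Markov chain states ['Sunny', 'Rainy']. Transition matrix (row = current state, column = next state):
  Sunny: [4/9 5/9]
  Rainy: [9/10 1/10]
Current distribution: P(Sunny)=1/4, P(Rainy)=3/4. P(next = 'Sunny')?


P(next=Sunny) = Σᵢ P(now=i)×P(i→Sunny)
= 1/4×4/9 + 3/4×9/10
= 1/9 + 27/40 = 283/360

P = 283/360 ≈ 0.7861


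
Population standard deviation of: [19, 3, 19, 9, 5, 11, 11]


Mean = 77/7 = 11
  (19-11)²=64
  (3-11)²=64
  (19-11)²=64
  (9-11)²=4
  (5-11)²=36
  (11-11)²=0
  (11-11)²=0
Σ(x-μ)² = 232
σ² = 232/7

σ = √(232/7) ≈ 5.7570


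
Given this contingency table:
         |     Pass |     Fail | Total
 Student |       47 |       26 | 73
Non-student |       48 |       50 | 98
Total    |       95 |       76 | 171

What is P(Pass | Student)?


P(Pass | Student) = 47/(47+26) = 47/73

P(Pass|Student) = 47/73 ≈ 64.38%


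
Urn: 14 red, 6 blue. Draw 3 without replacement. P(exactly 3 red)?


Hypergeometric: C(14,3)×C(6,0)/C(20,3)
= 364×1/1140 = 91/285

P(X=3) = 91/285 ≈ 31.93%


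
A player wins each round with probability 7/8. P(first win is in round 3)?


Geometric: P(X=3) = (1-p)^(k-1)×p = (1/8)^2×7/8 = 7/512

P(X=3) = 7/512 ≈ 1.37%


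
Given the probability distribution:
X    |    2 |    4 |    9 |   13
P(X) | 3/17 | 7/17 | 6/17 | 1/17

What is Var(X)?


E[X] = 101/17
E[X²] = 779/17
Var(X) = E[X²] - (E[X])² = 779/17 - 10201/289 = 3042/289

Var(X) = 3042/289 ≈ 10.5260


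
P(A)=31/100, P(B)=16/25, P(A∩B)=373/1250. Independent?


P(A)×P(B) = 124/625
P(A∩B) = 373/1250
Not equal → NOT independent

No, not independent


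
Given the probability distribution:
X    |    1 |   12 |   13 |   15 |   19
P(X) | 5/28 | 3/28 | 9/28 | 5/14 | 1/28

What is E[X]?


E[X] = Σ x·P(X=x)
= (1)×(5/28) + (12)×(3/28) + (13)×(9/28) + (15)×(5/14) + (19)×(1/28)
= 327/28

E[X] = 327/28


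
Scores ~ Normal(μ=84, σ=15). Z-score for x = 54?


z = (x - μ)/σ = (54 - 84)/15 = -2.0

z = -2.0


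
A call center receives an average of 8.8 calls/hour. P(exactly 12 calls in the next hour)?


Poisson(λ=8.8): P(X=12) = e^(-λ)×λ^k/k!
= e^(-8.8) × 8.8^12 / 12!
≈ 0.0001507330751 × 215671155822 / 479001600 ≈ 0.067868

P(X=12) ≈ 0.067868 ≈ 6.79%


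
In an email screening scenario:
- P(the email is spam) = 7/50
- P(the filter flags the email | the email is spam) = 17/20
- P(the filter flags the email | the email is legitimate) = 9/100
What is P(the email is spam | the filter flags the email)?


Using Bayes' theorem:
P(A|B) = P(B|A)·P(A) / P(B)

P(the filter flags the email) = 17/20 × 7/50 + 9/100 × 43/50
= 119/1000 + 387/5000 = 491/2500

P(the email is spam|the filter flags the email) = (119/1000) / (491/2500) = 595/982

P(the email is spam|the filter flags the email) = 595/982 ≈ 60.59%


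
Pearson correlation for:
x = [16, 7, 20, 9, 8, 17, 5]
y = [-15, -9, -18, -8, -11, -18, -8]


n=7, Σx=82, Σy=-87, Σxy=-1169, Σx²=1164, Σy²=1203
r = (7×(-1169) - 82×(-87))/√((7×1164 - 82²)(7×1203 - (-87)²))
= -1049/√(1424×852) = -1049/√1213248 ≈ -1049/1101.4754 ≈ -0.9524

r ≈ -0.9524


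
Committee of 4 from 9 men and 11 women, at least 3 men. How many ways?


Count by #men:
  3M,1W: C(9,3)×C(11,1)=924
  4M,0W: C(9,4)×C(11,0)=126
Total = 1050

1050


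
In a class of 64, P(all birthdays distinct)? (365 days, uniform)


P(all different) = Π(365-i)/365 for i=0..63
= (365/365)×(364/365)×...×(302/365)
= 0.002810

P ≈ 0.0028 ≈ 0.28%


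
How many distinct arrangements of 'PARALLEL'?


Letters: 8, freq: {'P': 1, 'A': 2, 'R': 1, 'L': 3, 'E': 1}
8!/(1!×2!×1!×3!×1!) = 40320/12 = 3360

3360


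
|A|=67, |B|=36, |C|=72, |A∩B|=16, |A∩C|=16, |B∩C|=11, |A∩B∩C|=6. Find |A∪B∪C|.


|A∪B∪C| = 67+36+72-16-16-11+6 = 138

|A∪B∪C| = 138


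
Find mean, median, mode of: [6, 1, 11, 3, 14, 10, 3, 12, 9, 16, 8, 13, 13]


Sorted: [1, 3, 3, 6, 8, 9, 10, 11, 12, 13, 13, 14, 16]
Mean = 119/13
Median = 10
Freq: {6: 1, 1: 1, 11: 1, 3: 2, 14: 1, 10: 1, 12: 1, 9: 1, 16: 1, 8: 1, 13: 2}
Mode: [3, 13]

Mean=119/13, Median=10, Mode=[3, 13]


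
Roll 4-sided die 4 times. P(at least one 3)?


P(no 3)^4 = (3/4)^4 = 81/256
P(≥1) = 1 - 81/256 = 175/256

P = 175/256 ≈ 68.36%


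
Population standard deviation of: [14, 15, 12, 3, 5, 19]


Mean = 68/6 = 34/3
  (14-34/3)²=64/9
  (15-34/3)²=121/9
  (12-34/3)²=4/9
  (3-34/3)²=625/9
  (5-34/3)²=361/9
  (19-34/3)²=529/9
Σ(x-μ)² = 568/3
σ² = (568/3)/6 = 284/9

σ = √(284/9) ≈ 5.6174


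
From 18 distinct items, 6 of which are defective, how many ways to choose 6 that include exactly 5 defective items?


Choose 5 of the 6 defective items and 1 of the other 12 items:
C(6,5)×C(12,1) = 6×12 = 72

72


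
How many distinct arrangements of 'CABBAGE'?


Letters: 7, freq: {'C': 1, 'A': 2, 'B': 2, 'G': 1, 'E': 1}
7!/(1!×2!×2!×1!×1!) = 5040/4 = 1260

1260


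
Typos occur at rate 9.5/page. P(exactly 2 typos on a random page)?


Poisson(λ=9.5): P(X=2) = e^(-λ)×λ^k/k!
= e^(-9.5) × 9.5^2 / 2!
≈ 7.485182989e-05 × 90.25 / 2 ≈ 0.003378

P(X=2) ≈ 0.003378 ≈ 0.34%


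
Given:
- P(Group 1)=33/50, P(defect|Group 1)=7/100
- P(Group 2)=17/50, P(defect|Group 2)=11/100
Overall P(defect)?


P(B) = Σ P(B|Aᵢ)×P(Aᵢ)
  7/100×33/50 = 231/5000
  11/100×17/50 = 187/5000
Sum = 209/2500

P(defect) = 209/2500 ≈ 8.36%


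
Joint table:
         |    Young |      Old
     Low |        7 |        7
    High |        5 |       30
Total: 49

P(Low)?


P(Low) = (7+7)/49 = 14/49 = 2/7

P(Low) = 2/7 ≈ 28.57%


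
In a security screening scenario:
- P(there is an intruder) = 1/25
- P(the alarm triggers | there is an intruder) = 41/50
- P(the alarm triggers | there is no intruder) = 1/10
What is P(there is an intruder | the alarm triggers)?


Using Bayes' theorem:
P(A|B) = P(B|A)·P(A) / P(B)

P(the alarm triggers) = 41/50 × 1/25 + 1/10 × 24/25
= 41/1250 + 12/125 = 161/1250

P(there is an intruder|the alarm triggers) = (41/1250) / (161/1250) = 41/161

P(there is an intruder|the alarm triggers) = 41/161 ≈ 25.47%


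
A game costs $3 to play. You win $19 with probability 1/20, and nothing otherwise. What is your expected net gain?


E[gain] = (19-3)×1/20 + (-3)×19/20
= 4/5 - 57/20 = -41/20

Expected net gain = $-41/20 ≈ $-2.05


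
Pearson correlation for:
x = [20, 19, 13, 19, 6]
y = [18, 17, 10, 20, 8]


n=5, Σx=77, Σy=73, Σxy=1241, Σx²=1327, Σy²=1177
r = (5×1241 - 77×73)/√((5×1327 - 77²)(5×1177 - 73²))
= 584/√(706×556) = 584/√392536 ≈ 584/626.5269 ≈ 0.9321

r ≈ 0.9321


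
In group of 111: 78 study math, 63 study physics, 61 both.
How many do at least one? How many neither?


|A∪B| = 78+63-61 = 80
Neither = 111-80 = 31

At least one: 80; Neither: 31


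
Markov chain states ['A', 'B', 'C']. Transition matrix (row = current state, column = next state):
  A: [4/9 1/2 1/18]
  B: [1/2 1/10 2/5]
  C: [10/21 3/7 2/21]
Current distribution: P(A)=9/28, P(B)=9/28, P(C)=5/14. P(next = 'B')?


P(next=B) = Σᵢ P(now=i)×P(i→B)
= 9/28×1/2 + 9/28×1/10 + 5/14×3/7
= 9/56 + 9/280 + 15/98 = 339/980

P = 339/980 ≈ 0.3459


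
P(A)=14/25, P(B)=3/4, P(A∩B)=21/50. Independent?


P(A)×P(B) = 21/50
P(A∩B) = 21/50
Equal ✓ → Independent

Yes, independent


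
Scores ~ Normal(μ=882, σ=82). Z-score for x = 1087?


z = (x - μ)/σ = (1087 - 882)/82 = 2.5

z = 2.5


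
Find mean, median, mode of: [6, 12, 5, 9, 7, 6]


Sorted: [5, 6, 6, 7, 9, 12]
Mean = 45/6 = 15/2
Median = 13/2
Freq: {6: 2, 12: 1, 5: 1, 9: 1, 7: 1}
Mode: [6]

Mean=15/2, Median=13/2, Mode=6


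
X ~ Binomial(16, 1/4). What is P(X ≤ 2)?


P(X ≤ 2) = Σ P(X=i) for i=0..2
P(X=0) = 43046721/4294967296
P(X=1) = 14348907/268435456
P(X=2) = 71744535/536870912
Sum = 846585513/4294967296

P(X ≤ 2) = 846585513/4294967296 ≈ 19.71%


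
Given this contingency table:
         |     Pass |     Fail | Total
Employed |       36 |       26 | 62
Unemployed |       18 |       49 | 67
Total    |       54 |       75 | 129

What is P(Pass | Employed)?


P(Pass | Employed) = 36/(36+26) = 36/62 = 18/31

P(Pass|Employed) = 18/31 ≈ 58.06%


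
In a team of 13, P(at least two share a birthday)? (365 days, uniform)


P(all different) = Π(365-i)/365 for i=0..12
= 0.805590
P(match) = 1 - 0.805590 = 0.194410

P ≈ 0.1944 ≈ 19.44%


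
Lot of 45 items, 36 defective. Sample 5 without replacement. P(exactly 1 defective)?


Hypergeometric: C(36,1)×C(9,4)/C(45,5)
= 36×126/1221759 = 72/19393

P(X=1) = 72/19393 ≈ 0.37%


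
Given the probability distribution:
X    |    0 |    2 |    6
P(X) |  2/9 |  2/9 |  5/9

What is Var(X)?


E[X] = 34/9
E[X²] = 188/9
Var(X) = E[X²] - (E[X])² = 188/9 - 1156/81 = 536/81

Var(X) = 536/81 ≈ 6.6173


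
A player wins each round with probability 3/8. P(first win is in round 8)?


Geometric: P(X=8) = (1-p)^(k-1)×p = (5/8)^7×3/8 = 234375/16777216

P(X=8) = 234375/16777216 ≈ 1.40%


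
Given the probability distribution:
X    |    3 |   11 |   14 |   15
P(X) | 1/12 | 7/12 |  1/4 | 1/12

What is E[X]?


E[X] = Σ x·P(X=x)
= (3)×(1/12) + (11)×(7/12) + (14)×(1/4) + (15)×(1/12)
= 137/12

E[X] = 137/12


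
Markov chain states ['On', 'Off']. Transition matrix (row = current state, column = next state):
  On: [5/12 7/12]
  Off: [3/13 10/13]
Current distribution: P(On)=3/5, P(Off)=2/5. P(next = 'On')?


P(next=On) = Σᵢ P(now=i)×P(i→On)
= 3/5×5/12 + 2/5×3/13
= 1/4 + 6/65 = 89/260

P = 89/260 ≈ 0.3423


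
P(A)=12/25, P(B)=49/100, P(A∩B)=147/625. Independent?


P(A)×P(B) = 147/625
P(A∩B) = 147/625
Equal ✓ → Independent

Yes, independent


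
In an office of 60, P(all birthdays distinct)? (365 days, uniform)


P(all different) = Π(365-i)/365 for i=0..59
= (365/365)×(364/365)×...×(306/365)
= 0.005877

P ≈ 0.0059 ≈ 0.59%


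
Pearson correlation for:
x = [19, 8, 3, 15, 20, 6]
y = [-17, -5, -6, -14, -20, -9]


n=6, Σx=71, Σy=-71, Σxy=-1045, Σx²=1095, Σy²=1027
r = (6×(-1045) - 71×(-71))/√((6×1095 - 71²)(6×1027 - (-71)²))
= -1229/√(1529×1121) = -1229/√1714009 ≈ -1229/1309.2017 ≈ -0.9387

r ≈ -0.9387


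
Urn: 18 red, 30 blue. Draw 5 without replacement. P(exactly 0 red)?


Hypergeometric: C(18,0)×C(30,5)/C(48,5)
= 1×142506/1712304 = 7917/95128

P(X=0) = 7917/95128 ≈ 8.32%


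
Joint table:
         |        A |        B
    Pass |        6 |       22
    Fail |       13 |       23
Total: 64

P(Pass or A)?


P(Pass∨A) = P(Pass) + P(A) - P(Pass∧A)
= (28 + 19 - 6)/64 = 41/64

P = 41/64 ≈ 64.06%


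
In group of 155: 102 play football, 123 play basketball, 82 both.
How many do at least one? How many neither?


|A∪B| = 102+123-82 = 143
Neither = 155-143 = 12

At least one: 143; Neither: 12


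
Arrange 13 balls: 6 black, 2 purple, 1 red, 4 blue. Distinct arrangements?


13!/(6!×2!×1!×4!) = 180180

180180


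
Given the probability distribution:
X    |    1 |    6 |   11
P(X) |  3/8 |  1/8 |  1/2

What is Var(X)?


E[X] = 53/8
E[X²] = 523/8
Var(X) = E[X²] - (E[X])² = 523/8 - 2809/64 = 1375/64

Var(X) = 1375/64 ≈ 21.4844


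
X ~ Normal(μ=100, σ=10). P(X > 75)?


z = (75-100)/10 = -2.5
P(X > 75) = 1 - P(Z ≤ -2.5) = 1 - 0.0062 = 0.9938

P(X > 75) ≈ 0.9938


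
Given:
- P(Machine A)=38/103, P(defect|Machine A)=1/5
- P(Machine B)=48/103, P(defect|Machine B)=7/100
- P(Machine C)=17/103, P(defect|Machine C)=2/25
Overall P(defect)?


P(B) = Σ P(B|Aᵢ)×P(Aᵢ)
  1/5×38/103 = 38/515
  7/100×48/103 = 84/2575
  2/25×17/103 = 34/2575
Sum = 308/2575

P(defect) = 308/2575 ≈ 11.96%


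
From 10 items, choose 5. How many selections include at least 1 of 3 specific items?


Complement: C(10,5) - C(7,5) = 252 - 21 = 231

231


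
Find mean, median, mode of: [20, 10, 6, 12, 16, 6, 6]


Sorted: [6, 6, 6, 10, 12, 16, 20]
Mean = 76/7
Median = 10
Freq: {20: 1, 10: 1, 6: 3, 12: 1, 16: 1}
Mode: [6]

Mean=76/7, Median=10, Mode=6


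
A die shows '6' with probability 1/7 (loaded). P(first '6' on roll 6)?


Geometric: P(X=6) = (1-p)^(k-1)×p = (6/7)^5×1/7 = 7776/117649

P(X=6) = 7776/117649 ≈ 6.61%


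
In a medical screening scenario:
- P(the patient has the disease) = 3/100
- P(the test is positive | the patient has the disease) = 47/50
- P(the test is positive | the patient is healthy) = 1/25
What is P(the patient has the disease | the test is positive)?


Using Bayes' theorem:
P(A|B) = P(B|A)·P(A) / P(B)

P(the test is positive) = 47/50 × 3/100 + 1/25 × 97/100
= 141/5000 + 97/2500 = 67/1000

P(the patient has the disease|the test is positive) = (141/5000) / (67/1000) = 141/335

P(the patient has the disease|the test is positive) = 141/335 ≈ 42.09%


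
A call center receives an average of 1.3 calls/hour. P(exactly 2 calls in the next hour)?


Poisson(λ=1.3): P(X=2) = e^(-λ)×λ^k/k!
= e^(-1.3) × 1.3^2 / 2!
≈ 0.272531793 × 1.69 / 2 ≈ 0.230289

P(X=2) ≈ 0.230289 ≈ 23.03%


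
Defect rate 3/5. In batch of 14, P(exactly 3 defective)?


Binomial: P(X=3) = C(14,3)×p^3×(1-p)^11
= 364 × 27/125 × 2048/48828125 = 20127744/6103515625

P(X=3) = 20127744/6103515625 ≈ 0.33%


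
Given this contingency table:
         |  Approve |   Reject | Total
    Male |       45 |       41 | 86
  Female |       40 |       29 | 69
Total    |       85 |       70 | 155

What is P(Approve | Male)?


P(Approve | Male) = 45/(45+41) = 45/86

P(Approve|Male) = 45/86 ≈ 52.33%


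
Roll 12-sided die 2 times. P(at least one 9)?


P(no 9)^2 = (11/12)^2 = 121/144
P(≥1) = 1 - 121/144 = 23/144

P = 23/144 ≈ 15.97%


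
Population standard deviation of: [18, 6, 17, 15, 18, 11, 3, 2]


Mean = 90/8 = 45/4
  (18-45/4)²=729/16
  (6-45/4)²=441/16
  (17-45/4)²=529/16
  (15-45/4)²=225/16
  (18-45/4)²=729/16
  (11-45/4)²=1/16
  (3-45/4)²=1089/16
  (2-45/4)²=1369/16
Σ(x-μ)² = 639/2
σ² = (639/2)/8 = 639/16

σ = √(639/16) ≈ 6.3196


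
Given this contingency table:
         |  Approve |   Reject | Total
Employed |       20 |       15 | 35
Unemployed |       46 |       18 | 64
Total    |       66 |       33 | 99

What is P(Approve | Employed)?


P(Approve | Employed) = 20/(20+15) = 20/35 = 4/7

P(Approve|Employed) = 4/7 ≈ 57.14%


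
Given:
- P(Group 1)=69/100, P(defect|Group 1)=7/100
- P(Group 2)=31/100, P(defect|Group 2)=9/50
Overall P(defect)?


P(B) = Σ P(B|Aᵢ)×P(Aᵢ)
  7/100×69/100 = 483/10000
  9/50×31/100 = 279/5000
Sum = 1041/10000

P(defect) = 1041/10000 ≈ 10.41%


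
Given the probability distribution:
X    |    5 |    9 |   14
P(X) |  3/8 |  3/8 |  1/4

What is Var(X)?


E[X] = 35/4
E[X²] = 355/4
Var(X) = E[X²] - (E[X])² = 355/4 - 1225/16 = 195/16

Var(X) = 195/16 ≈ 12.1875


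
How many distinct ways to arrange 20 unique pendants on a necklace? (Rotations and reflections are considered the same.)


Free circular arrangements: rotations and reflections both identified.
(n-1)!/2 = 19!/2 = 121645100408832000/2 = 60822550204416000

60822550204416000


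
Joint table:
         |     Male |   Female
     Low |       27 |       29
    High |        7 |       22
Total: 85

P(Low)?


P(Low) = (27+29)/85 = 56/85

P(Low) = 56/85 ≈ 65.88%


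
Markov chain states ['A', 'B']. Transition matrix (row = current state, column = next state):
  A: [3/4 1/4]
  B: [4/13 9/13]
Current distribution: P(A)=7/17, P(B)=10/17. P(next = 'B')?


P(next=B) = Σᵢ P(now=i)×P(i→B)
= 7/17×1/4 + 10/17×9/13
= 7/68 + 90/221 = 451/884

P = 451/884 ≈ 0.5102


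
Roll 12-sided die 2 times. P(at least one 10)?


P(no 10)^2 = (11/12)^2 = 121/144
P(≥1) = 1 - 121/144 = 23/144

P = 23/144 ≈ 15.97%


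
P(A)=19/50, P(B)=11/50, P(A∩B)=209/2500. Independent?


P(A)×P(B) = 209/2500
P(A∩B) = 209/2500
Equal ✓ → Independent

Yes, independent


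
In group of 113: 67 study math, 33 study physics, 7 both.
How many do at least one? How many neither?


|A∪B| = 67+33-7 = 93
Neither = 113-93 = 20

At least one: 93; Neither: 20


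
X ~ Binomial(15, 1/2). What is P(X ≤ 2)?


P(X ≤ 2) = Σ P(X=i) for i=0..2
P(X=0) = 1/32768
P(X=1) = 15/32768
P(X=2) = 105/32768
Sum = 121/32768

P(X ≤ 2) = 121/32768 ≈ 0.37%


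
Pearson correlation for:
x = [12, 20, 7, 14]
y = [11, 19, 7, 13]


n=4, Σx=53, Σy=50, Σxy=743, Σx²=789, Σy²=700
r = (4×743 - 53×50)/√((4×789 - 53²)(4×700 - 50²))
= 322/√(347×300) = 322/√104100 ≈ 322/322.6453 ≈ 0.9980

r ≈ 0.9980


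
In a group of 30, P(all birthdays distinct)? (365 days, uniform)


P(all different) = Π(365-i)/365 for i=0..29
= (365/365)×(364/365)×...×(336/365)
= 0.293684

P ≈ 0.2937 ≈ 29.37%


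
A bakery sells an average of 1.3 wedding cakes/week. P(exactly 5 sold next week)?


Poisson(λ=1.3): P(X=5) = e^(-λ)×λ^k/k!
= e^(-1.3) × 1.3^5 / 5!
≈ 0.272531793 × 3.71293 / 120 ≈ 0.008432

P(X=5) ≈ 0.008432 ≈ 0.84%


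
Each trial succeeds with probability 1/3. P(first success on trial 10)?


Geometric: P(X=10) = (1-p)^(k-1)×p = (2/3)^9×1/3 = 512/59049

P(X=10) = 512/59049 ≈ 0.87%


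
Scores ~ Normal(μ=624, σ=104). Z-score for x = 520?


z = (x - μ)/σ = (520 - 624)/104 = -1.0

z = -1.0


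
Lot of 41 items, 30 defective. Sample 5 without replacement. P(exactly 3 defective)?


Hypergeometric: C(30,3)×C(11,2)/C(41,5)
= 4060×55/749398 = 111650/374699

P(X=3) = 111650/374699 ≈ 29.80%


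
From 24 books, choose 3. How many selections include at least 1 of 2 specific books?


Complement: C(24,3) - C(22,3) = 2024 - 1540 = 484

484


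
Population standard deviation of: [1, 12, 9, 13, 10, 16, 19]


Mean = 80/7
  (1-80/7)²=5329/49
  (12-80/7)²=16/49
  (9-80/7)²=289/49
  (13-80/7)²=121/49
  (10-80/7)²=100/49
  (16-80/7)²=1024/49
  (19-80/7)²=2809/49
Σ(x-μ)² = 1384/7
σ² = (1384/7)/7 = 1384/49

σ = √(1384/49) ≈ 5.3146


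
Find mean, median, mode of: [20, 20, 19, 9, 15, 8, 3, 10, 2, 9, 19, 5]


Sorted: [2, 3, 5, 8, 9, 9, 10, 15, 19, 19, 20, 20]
Mean = 139/12
Median = 19/2
Freq: {20: 2, 19: 2, 9: 2, 15: 1, 8: 1, 3: 1, 10: 1, 2: 1, 5: 1}
Mode: [9, 19, 20]

Mean=139/12, Median=19/2, Mode=[9, 19, 20]


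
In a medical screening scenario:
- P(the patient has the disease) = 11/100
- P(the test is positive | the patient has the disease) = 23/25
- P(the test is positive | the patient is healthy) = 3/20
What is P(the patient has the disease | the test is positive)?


Using Bayes' theorem:
P(A|B) = P(B|A)·P(A) / P(B)

P(the test is positive) = 23/25 × 11/100 + 3/20 × 89/100
= 253/2500 + 267/2000 = 2347/10000

P(the patient has the disease|the test is positive) = (253/2500) / (2347/10000) = 1012/2347

P(the patient has the disease|the test is positive) = 1012/2347 ≈ 43.12%


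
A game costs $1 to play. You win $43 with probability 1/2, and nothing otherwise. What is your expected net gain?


E[gain] = (43-1)×1/2 + (-1)×1/2
= 21 - 1/2 = 41/2

Expected net gain = $41/2 ≈ $20.50


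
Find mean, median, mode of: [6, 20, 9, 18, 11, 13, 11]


Sorted: [6, 9, 11, 11, 13, 18, 20]
Mean = 88/7
Median = 11
Freq: {6: 1, 20: 1, 9: 1, 18: 1, 11: 2, 13: 1}
Mode: [11]

Mean=88/7, Median=11, Mode=11
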